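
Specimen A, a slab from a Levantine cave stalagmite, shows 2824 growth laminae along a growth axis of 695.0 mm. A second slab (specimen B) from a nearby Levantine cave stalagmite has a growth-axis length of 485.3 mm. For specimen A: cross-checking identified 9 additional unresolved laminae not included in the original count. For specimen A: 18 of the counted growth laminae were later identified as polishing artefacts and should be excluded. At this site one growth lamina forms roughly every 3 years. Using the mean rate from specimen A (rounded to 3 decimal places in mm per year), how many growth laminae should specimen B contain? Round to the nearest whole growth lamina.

1973 growth laminae

Specimen A: after corrections the count is 2824 − 18 + 9 = 2815 growth laminae.
Specimen A: 2815 growth laminae at 3 years each span 2815 × 3 = 8445 years.
A: Extension rate ≈ 695.0 / 8445 = 0.082 mm per year.
B spans 485.3 / 0.082 = 5918.29 years; at 3 years per growth lamina that is 5918.29 / 3 ≈ 1973 growth laminae.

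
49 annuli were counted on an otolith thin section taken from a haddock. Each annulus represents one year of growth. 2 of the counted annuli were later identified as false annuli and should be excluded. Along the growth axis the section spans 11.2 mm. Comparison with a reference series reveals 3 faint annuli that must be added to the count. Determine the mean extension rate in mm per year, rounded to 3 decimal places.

0.224 mm per year

Adjusted count: 49 − 2 + 3 = 50 annuli.
Extension rate ≈ 11.2 / 50 = 0.224 mm per year.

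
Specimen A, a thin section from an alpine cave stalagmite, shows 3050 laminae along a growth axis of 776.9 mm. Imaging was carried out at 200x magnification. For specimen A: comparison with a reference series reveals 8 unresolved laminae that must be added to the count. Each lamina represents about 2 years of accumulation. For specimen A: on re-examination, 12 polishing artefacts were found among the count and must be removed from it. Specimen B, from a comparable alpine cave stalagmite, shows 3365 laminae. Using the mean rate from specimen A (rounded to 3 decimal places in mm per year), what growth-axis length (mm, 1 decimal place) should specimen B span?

Specimen A: correcting the raw count gives 3050 − 12 + 8 = 3046 true laminae.
Specimen A: multiplying by 2 years per lamina: 3046 × 2 = 6092 years.
A: Extension rate ≈ 776.9 / 6092 = 0.128 mm per year.
Specimen B: multiplying by 2 years per lamina: 3365 × 2 = 6730 years. For B, 0.128 mm/year × 6730 years = 861.4 mm.

861.4 mm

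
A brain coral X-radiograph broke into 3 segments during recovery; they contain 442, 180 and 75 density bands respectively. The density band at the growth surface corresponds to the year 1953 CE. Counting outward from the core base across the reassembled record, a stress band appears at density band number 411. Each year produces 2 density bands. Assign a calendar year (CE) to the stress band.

1810 CE

Total density bands = 442 + 180 + 75 = 697.
Between density band 411 and the growth surface there are 697 − 411 = 286 density bands.
With 2 density bands per year, 286 / 2 = 143 years.
The density band at the growth surface is 1953 CE, so the stress band dates to 1953 − 143 = 1810 CE.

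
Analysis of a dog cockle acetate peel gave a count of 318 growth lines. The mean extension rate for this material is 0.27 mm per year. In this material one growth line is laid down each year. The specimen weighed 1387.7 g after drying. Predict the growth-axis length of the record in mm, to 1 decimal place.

318 years of growth are recorded.
Predicted length = 0.27 mm/year × 318 years = 85.9 mm.

85.9 mm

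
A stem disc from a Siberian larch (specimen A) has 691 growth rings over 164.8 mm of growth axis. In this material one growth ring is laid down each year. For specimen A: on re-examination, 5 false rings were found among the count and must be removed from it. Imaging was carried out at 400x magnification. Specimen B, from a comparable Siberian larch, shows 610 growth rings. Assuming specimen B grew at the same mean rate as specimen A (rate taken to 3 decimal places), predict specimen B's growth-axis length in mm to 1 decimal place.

Specimen A: adjusted count: 691 − 5 = 686 growth rings.
A: Mean rate = 164.8 mm / 686 years ≈ 0.240 mm/yr.
B's length ≈ 0.240 × 610 = 146.4 mm.

146.4 mm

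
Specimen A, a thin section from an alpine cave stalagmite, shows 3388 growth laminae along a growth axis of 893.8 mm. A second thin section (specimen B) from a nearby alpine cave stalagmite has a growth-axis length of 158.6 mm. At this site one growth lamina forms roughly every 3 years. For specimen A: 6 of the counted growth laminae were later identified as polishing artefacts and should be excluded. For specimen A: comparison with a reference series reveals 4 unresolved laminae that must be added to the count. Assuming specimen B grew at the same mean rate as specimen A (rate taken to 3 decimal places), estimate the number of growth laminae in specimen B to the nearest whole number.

601 growth laminae

Specimen A: correcting the raw count gives 3388 − 6 + 4 = 3386 true growth laminae.
Specimen A: at 3 years per growth lamina, 3386 × 3 = 10158 years.
A: Extension rate ≈ 893.8 / 10158 = 0.088 mm per year.
For B, 158.6 / 0.088 = 1802.27 years; at 3 years per growth lamina that is 1802.27 / 3 ≈ 601 growth laminae.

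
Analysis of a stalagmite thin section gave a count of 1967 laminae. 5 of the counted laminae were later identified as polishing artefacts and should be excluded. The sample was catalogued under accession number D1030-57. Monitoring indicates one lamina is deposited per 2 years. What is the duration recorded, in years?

3924 years

Adjusted count: 1967 − 5 = 1962 laminae.
1962 laminae at 2 years each span 1962 × 2 = 3924 years.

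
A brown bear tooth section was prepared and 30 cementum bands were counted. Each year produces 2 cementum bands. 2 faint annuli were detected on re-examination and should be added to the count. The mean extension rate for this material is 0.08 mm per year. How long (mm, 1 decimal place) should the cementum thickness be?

Adjusted count: 30 + 2 = 32 cementum bands.
32 cementum bands at 2 per year is 32 / 2 = 16 years.
Length ≈ 0.08 × 16 = 1.3 mm.

1.3 mm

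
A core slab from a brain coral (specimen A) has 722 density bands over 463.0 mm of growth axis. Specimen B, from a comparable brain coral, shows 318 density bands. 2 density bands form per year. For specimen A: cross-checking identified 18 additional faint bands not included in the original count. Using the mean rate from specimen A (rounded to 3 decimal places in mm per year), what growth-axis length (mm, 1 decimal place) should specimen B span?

Specimen A: correcting the raw count gives 722 + 18 = 740 true density bands.
Specimen A: with 2 density bands per year, 740 / 2 = 370 years.
A: 463.0 mm over 370 years gives 463.0 / 370 ≈ 1.251 mm per year.
Specimen B: with 2 density bands per year, 318 / 2 = 159 years. Length of B = 1.251 × 159 = 198.9 mm.

198.9 mm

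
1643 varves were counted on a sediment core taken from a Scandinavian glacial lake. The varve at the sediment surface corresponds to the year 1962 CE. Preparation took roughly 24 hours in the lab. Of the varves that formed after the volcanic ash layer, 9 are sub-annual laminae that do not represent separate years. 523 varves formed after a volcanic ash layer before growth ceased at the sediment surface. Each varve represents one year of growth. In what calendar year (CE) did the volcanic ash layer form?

There are 523 varves younger than the volcanic ash layer.
Excluding 9 false varves: 523 − 9 = 514.
Counting back 514 years from 1962 CE places the volcanic ash layer in 1962 − 514 = 1448 CE.

1448 CE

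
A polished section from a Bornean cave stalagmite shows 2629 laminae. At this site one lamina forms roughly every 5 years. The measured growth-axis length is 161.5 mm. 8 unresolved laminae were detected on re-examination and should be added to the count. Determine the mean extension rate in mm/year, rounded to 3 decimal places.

0.012 mm/year

True lamina count = 2629 + 8 = 2637.
Multiplying by 5 years per lamina: 2637 × 5 = 13185 years.
Mean rate = 161.5 mm / 13185 years ≈ 0.012 mm/year.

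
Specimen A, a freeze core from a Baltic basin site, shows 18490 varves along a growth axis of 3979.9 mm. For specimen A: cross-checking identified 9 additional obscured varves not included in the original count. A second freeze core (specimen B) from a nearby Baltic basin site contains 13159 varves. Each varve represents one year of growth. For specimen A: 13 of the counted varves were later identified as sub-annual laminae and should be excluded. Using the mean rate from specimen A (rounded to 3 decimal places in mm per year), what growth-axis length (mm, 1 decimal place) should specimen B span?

2829.2 mm

Specimen A: adjusted count: 18490 − 13 + 9 = 18486 varves.
A: 3979.9 mm over 18486 years gives 3979.9 / 18486 ≈ 0.215 mm/year.
Length of B = 0.215 × 13159 = 2829.2 mm.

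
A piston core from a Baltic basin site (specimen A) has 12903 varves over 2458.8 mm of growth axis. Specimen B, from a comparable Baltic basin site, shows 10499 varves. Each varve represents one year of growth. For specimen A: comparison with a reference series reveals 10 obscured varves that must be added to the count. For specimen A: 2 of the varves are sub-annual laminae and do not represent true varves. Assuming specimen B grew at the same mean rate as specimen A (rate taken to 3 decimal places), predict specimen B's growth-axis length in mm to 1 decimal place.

1994.8 mm

Specimen A: true varve count = 12903 − 2 + 10 = 12911.
A: Extension rate ≈ 2458.8 / 12911 = 0.190 mm per year.
B's length ≈ 0.190 × 10499 = 1994.8 mm.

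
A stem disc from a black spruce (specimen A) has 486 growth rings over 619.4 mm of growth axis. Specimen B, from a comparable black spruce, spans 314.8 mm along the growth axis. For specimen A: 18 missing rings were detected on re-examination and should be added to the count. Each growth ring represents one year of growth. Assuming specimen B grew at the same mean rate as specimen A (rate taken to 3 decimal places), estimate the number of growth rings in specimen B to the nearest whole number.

Specimen A: adjusted count: 486 + 18 = 504 growth rings.
A: Mean rate = 619.4 mm / 504 years ≈ 1.229 mm per year.
B spans 314.8 / 1.229 = 256.14 years ≈ 256 growth rings.

256 growth rings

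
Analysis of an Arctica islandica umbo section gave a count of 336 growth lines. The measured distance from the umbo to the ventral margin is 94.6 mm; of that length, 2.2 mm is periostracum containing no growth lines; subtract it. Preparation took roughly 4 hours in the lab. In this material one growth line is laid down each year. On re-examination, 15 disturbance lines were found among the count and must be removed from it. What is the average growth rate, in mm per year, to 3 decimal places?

0.288 mm per year

After corrections the count is 336 − 15 = 321 growth lines.
Removing the 2.2 mm offcut leaves 94.6 − 2.2 = 92.4 mm.
92.4 mm over 321 years gives 92.4 / 321 ≈ 0.288 mm per year.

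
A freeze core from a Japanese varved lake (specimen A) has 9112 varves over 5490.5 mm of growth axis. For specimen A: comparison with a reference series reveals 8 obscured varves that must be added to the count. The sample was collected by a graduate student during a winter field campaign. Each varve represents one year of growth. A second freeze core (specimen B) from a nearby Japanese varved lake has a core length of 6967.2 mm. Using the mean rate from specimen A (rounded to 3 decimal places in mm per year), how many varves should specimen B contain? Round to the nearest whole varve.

Specimen A: true varve count = 9112 + 8 = 9120.
A: Extension rate ≈ 5490.5 / 9120 = 0.602 mm/year.
Specimen B: 6967.2 mm / 0.602 mm per year = 11573.42 years ≈ 11573 varves.

11573 varves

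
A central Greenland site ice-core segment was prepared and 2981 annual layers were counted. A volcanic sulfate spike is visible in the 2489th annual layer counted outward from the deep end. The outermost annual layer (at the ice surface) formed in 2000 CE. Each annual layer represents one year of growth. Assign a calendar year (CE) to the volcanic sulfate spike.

1508 CE

2981 − 2489 = 492 annual layers lie beyond the volcanic sulfate spike toward the ice surface.
2000 − 492 = 1508 CE.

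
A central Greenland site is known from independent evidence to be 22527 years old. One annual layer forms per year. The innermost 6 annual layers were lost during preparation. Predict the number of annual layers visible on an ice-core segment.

22521 annual layers

One annual layer per year gives 22527 annual layers over 22527 years.
22527 − 6 missed = 22521 annual layers expected in the prepared section.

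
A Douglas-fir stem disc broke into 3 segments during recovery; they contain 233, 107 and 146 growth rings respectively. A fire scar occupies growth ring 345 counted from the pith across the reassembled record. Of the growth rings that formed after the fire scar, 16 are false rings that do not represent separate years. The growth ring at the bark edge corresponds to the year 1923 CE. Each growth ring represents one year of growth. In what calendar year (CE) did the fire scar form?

Total growth rings = 233 + 107 + 146 = 486.
486 − 345 = 141 growth rings lie beyond the fire scar toward the bark edge.
141 − 16 false = 125 true growth rings after the fire scar.
Counting back 125 years from 1923 CE places the fire scar in 1923 − 125 = 1798 CE.

1798 CE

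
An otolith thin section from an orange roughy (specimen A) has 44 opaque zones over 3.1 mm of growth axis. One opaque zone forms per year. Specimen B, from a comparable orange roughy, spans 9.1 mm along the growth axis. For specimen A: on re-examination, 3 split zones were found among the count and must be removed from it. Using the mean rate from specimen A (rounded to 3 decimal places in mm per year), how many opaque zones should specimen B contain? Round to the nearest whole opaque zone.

120 opaque zones

Specimen A: adjusted count: 44 − 3 = 41 opaque zones.
A: 3.1 mm over 41 years gives 3.1 / 41 ≈ 0.076 mm/yr.
B spans 9.1 / 0.076 = 119.74 years ≈ 120 opaque zones.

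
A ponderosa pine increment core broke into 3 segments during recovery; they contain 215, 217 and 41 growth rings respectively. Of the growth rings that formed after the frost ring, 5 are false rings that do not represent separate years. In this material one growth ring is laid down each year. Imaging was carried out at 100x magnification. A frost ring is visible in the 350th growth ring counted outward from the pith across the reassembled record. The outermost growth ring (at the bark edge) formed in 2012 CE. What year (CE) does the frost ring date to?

Total growth rings = 215 + 217 + 41 = 473.
473 − 350 = 123 growth rings lie beyond the frost ring toward the bark edge.
123 − 5 false = 118 true growth rings after the frost ring.
2012 − 118 = 1894 CE.

1894 CE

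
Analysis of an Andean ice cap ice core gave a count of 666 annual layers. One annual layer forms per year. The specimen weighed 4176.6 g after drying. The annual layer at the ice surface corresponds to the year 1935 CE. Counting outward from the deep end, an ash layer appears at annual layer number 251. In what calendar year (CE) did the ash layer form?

1520 CE

The ash layer sits at annual layer 251 from the deep end, so 666 − 251 = 415 annual layers formed after it.
1935 − 415 = 1520 CE.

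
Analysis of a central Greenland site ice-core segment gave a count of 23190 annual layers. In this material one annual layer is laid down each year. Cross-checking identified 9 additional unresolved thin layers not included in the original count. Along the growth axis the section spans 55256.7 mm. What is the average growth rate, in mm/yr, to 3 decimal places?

Correcting the raw count gives 23190 + 9 = 23199 true annual layers.
Extension rate ≈ 55256.7 / 23199 = 2.382 mm/yr.

2.382 mm/yr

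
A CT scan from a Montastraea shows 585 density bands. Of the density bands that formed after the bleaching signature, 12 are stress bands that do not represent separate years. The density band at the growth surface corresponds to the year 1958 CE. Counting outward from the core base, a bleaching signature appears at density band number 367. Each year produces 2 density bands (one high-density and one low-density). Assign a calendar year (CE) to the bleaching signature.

585 − 367 = 218 density bands lie beyond the bleaching signature toward the growth surface.
218 − 12 false = 206 true density bands after the bleaching signature.
Dividing by 2 density bands per year: 206 / 2 = 103 years.
1958 − 103 = 1855 CE.

1855 CE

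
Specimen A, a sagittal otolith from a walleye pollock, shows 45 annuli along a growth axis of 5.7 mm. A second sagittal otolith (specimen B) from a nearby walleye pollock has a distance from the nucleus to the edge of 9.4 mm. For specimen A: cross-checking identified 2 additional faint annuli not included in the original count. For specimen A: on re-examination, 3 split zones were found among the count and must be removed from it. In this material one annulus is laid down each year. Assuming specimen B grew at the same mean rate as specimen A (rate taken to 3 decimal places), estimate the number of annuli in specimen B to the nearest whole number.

72 annuli

Specimen A: true annulus count = 45 − 3 + 2 = 44.
A: Extension rate ≈ 5.7 / 44 = 0.130 mm per year.
Specimen B: 9.4 mm / 0.130 mm per year = 72.31 years ≈ 72 annuli.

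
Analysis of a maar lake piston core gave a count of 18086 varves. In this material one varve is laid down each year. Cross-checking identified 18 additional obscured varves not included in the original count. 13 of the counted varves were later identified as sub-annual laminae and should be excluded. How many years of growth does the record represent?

After corrections the count is 18086 − 13 + 18 = 18091 varves.
At one varve per year, that is 18091 years.

18091 years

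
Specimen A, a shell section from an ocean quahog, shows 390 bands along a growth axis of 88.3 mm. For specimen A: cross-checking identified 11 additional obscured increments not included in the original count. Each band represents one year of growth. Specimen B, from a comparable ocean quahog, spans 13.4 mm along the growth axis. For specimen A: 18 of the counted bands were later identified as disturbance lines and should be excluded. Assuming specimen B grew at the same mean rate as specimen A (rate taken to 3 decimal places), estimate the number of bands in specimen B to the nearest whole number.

58 bands

Specimen A: after corrections the count is 390 − 18 + 11 = 383 bands.
A: 88.3 mm over 383 years gives 88.3 / 383 ≈ 0.231 mm/yr.
For B, 13.4 / 0.231 = 58.01 years ≈ 58 bands.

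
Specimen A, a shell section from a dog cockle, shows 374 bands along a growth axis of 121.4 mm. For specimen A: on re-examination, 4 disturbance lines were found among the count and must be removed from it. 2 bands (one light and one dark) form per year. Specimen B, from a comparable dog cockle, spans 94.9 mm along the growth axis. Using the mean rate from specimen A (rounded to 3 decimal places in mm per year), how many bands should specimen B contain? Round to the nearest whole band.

Specimen A: after corrections the count is 374 − 4 = 370 bands.
Specimen A: with 2 bands per year, 370 / 2 = 185 years.
A: 121.4 mm over 185 years gives 121.4 / 185 ≈ 0.656 mm/year.
B spans 94.9 / 0.656 = 144.66 years; at 2 bands per year that is 144.66 × 2 ≈ 289 bands.

289 bands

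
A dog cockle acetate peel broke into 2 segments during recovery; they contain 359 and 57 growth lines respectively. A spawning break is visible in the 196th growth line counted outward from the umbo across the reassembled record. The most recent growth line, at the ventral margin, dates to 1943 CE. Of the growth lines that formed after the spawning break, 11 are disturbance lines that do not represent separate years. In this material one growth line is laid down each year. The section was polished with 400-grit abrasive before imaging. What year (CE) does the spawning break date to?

Total growth lines = 359 + 57 = 416.
416 − 196 = 220 growth lines lie beyond the spawning break toward the ventral margin.
Removing the 11 false growth lines leaves 220 − 11 = 209 true growth lines beyond the spawning break.
The growth line at the ventral margin is 1943 CE, so the spawning break dates to 1943 − 209 = 1734 CE.

1734 CE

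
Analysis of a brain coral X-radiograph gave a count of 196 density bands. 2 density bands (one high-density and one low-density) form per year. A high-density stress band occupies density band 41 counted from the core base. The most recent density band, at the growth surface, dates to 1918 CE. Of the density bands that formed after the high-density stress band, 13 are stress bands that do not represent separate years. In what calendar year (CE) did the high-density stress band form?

1847 CE

The high-density stress band sits at density band 41 from the core base, so 196 − 41 = 155 density bands formed after it.
155 − 13 false = 142 true density bands after the high-density stress band.
Dividing by 2 density bands per year: 142 / 2 = 71 years.
Counting back 71 years from 1918 CE places the high-density stress band in 1918 − 71 = 1847 CE.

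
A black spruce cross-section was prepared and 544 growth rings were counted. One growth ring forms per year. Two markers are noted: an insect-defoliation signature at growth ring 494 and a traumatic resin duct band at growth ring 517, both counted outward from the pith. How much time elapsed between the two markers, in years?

23 yr

Separation: 517 − 494 = 23 growth rings.
At one growth ring per year, 23 years elapsed between them.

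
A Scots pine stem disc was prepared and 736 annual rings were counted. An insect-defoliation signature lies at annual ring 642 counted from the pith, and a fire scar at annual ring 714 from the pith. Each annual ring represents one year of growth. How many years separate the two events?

72 yr

The two markers are separated by 714 − 642 = 72 annual rings.
At one annual ring per year, 72 years elapsed between them.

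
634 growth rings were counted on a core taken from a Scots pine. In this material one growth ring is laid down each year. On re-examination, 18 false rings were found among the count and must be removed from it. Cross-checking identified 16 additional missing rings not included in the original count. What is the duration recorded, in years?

True growth ring count = 634 − 18 + 16 = 632.
At one growth ring per year, that is 632 years.

632 yr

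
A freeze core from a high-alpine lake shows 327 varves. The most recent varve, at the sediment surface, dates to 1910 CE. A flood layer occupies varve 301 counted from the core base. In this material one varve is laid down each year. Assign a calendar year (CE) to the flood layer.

The flood layer sits at varve 301 from the core base, so 327 − 301 = 26 varves formed after it.
Counting back 26 years from 1910 CE places the flood layer in 1910 − 26 = 1884 CE.

1884 CE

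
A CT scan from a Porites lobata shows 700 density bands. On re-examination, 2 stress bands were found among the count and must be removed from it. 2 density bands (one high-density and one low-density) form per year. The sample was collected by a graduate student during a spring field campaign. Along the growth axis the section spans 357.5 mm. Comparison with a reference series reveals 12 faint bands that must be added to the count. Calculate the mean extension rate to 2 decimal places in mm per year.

1.01 mm per year

Correcting the raw count gives 700 − 2 + 12 = 710 true density bands.
Dividing by 2 density bands per year: 710 / 2 = 355 years.
Extension rate ≈ 357.5 / 355 = 1.01 mm per year.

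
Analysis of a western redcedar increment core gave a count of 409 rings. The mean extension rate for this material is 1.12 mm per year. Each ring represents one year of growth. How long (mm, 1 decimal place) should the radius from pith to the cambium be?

409 years of growth are recorded.
409 years at 1.12 mm/year gives 1.12 × 409 = 458.1 mm.

458.1 mm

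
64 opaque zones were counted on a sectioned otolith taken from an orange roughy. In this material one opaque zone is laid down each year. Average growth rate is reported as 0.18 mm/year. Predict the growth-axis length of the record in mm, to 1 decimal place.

The record spans 64 years at 0.18 mm per year.
Predicted length = 0.18 mm/year × 64 years = 11.5 mm.

11.5 mm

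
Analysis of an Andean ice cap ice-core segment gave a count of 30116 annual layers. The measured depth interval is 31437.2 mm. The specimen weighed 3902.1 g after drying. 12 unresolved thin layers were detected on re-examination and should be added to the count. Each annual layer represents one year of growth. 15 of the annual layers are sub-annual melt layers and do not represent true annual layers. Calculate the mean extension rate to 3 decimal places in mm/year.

1.044 mm/year

After corrections the count is 30116 − 15 + 12 = 30113 annual layers.
Mean rate = 31437.2 mm / 30113 years ≈ 1.044 mm/year.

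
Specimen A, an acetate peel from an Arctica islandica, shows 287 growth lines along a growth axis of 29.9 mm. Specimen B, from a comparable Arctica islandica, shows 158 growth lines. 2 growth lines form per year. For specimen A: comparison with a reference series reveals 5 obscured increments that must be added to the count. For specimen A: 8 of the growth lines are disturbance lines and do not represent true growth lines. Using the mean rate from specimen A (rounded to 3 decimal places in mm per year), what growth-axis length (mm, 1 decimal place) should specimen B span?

16.7 mm

Specimen A: correcting the raw count gives 287 − 8 + 5 = 284 true growth lines.
Specimen A: dividing by 2 growth lines per year: 284 / 2 = 142 years.
A: 29.9 mm over 142 years gives 29.9 / 142 ≈ 0.211 mm/year.
Specimen B: with 2 growth lines per year, 158 / 2 = 79 years. B's length ≈ 0.211 × 79 = 16.7 mm.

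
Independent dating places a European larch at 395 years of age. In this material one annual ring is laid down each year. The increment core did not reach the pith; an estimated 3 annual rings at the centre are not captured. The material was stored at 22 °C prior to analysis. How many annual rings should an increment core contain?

Expected annual rings over 395 years: 395.
Less the 3 uncaptured annual rings: 395 − 3 = 392.

392 annual rings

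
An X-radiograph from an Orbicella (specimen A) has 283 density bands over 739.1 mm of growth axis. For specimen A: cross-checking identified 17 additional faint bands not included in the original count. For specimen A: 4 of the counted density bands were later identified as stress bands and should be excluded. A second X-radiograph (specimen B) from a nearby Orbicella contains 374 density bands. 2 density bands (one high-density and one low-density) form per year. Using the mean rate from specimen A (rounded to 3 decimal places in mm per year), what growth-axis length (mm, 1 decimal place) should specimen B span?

Specimen A: after corrections the count is 283 − 4 + 17 = 296 density bands.
Specimen A: 296 density bands at 2 per year is 296 / 2 = 148 years.
A: Mean rate = 739.1 mm / 148 years ≈ 4.994 mm/yr.
Specimen B: with 2 density bands per year, 374 / 2 = 187 years. Length of B = 4.994 × 187 = 933.9 mm.

933.9 mm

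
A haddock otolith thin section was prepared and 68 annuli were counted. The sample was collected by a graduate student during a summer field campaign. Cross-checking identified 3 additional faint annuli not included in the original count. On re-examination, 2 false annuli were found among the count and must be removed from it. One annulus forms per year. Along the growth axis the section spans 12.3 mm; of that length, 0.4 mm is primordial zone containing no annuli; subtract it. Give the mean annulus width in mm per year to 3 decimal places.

0.172 mm per year

Adjusted count: 68 − 2 + 3 = 69 annuli.
Removing the 0.4 mm offcut leaves 12.3 − 0.4 = 11.9 mm.
11.9 mm over 69 years gives 11.9 / 69 ≈ 0.172 mm per year.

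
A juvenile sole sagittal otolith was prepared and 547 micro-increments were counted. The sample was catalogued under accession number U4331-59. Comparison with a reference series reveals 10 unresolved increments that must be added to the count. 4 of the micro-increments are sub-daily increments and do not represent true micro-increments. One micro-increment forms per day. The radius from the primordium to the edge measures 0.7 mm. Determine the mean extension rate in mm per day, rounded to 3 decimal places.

0.001 mm per day

Correcting the raw count gives 547 − 4 + 10 = 553 true micro-increments.
0.7 mm over 553 days gives 0.7 / 553 ≈ 0.001 mm per day.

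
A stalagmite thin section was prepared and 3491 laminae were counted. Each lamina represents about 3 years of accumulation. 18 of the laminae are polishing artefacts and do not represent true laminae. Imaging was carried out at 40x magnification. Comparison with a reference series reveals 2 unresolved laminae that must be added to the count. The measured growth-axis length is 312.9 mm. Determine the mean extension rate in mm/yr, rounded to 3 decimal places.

After corrections the count is 3491 − 18 + 2 = 3475 laminae.
3475 laminae at 3 years each span 3475 × 3 = 10425 years.
Mean rate = 312.9 mm / 10425 years ≈ 0.030 mm/yr.

0.030 mm/yr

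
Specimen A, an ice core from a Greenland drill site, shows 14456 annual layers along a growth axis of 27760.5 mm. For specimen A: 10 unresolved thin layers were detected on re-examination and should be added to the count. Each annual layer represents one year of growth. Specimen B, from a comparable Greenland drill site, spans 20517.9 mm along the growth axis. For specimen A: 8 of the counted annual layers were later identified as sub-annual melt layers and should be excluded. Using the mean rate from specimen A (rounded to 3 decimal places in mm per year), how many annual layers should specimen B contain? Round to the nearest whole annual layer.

Specimen A: correcting the raw count gives 14456 − 8 + 10 = 14458 true annual layers.
A: 27760.5 mm over 14458 years gives 27760.5 / 14458 ≈ 1.920 mm/yr.
For B, 20517.9 / 1.920 = 10686.41 years ≈ 10686 annual layers.

10686 annual layers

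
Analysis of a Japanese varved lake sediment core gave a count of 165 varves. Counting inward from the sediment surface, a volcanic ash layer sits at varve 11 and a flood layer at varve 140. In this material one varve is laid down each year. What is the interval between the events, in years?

129 yr

140 − 11 = 129 varves lie between the two events.
That is 129 years at one varve per year.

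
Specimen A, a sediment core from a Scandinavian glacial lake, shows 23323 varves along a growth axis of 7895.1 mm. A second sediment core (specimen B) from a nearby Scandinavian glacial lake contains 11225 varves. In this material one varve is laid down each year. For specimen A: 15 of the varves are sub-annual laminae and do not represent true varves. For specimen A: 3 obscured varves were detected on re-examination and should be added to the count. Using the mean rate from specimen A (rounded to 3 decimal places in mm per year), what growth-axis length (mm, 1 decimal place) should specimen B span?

Specimen A: correcting the raw count gives 23323 − 15 + 3 = 23311 true varves.
A: Mean rate = 7895.1 mm / 23311 years ≈ 0.339 mm/year.
For B, 0.339 mm/year × 11225 years = 3805.3 mm.

3805.3 mm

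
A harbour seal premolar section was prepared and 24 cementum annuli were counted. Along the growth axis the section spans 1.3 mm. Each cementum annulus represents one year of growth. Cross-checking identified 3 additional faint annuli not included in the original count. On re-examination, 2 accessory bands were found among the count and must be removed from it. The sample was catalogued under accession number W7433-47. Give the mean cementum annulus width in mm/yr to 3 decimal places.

0.052 mm/yr

True cementum annulus count = 24 − 2 + 3 = 25.
1.3 mm over 25 years gives 1.3 / 25 ≈ 0.052 mm/yr.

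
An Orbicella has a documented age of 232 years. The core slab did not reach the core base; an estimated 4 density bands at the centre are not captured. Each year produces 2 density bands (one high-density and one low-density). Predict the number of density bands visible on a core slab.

With 2 density bands per year, 232 years would produce 232 × 2 = 464 density bands.
Less the 4 uncaptured density bands: 464 − 4 = 460.

460 density bands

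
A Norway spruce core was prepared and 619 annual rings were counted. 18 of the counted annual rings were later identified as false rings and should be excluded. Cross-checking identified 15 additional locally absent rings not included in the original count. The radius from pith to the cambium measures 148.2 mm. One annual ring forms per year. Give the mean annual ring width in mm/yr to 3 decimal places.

Correcting the raw count gives 619 − 18 + 15 = 616 true annual rings.
Mean rate = 148.2 mm / 616 years ≈ 0.241 mm/yr.

0.241 mm/yr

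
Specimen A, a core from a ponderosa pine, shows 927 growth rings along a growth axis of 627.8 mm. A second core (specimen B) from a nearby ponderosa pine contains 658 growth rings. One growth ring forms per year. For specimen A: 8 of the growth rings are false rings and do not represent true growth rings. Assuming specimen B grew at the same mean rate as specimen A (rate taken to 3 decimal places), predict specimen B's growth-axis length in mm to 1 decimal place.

Specimen A: adjusted count: 927 − 8 = 919 growth rings.
A: Extension rate ≈ 627.8 / 919 = 0.683 mm/yr.
Length of B = 0.683 × 658 = 449.4 mm.

449.4 mm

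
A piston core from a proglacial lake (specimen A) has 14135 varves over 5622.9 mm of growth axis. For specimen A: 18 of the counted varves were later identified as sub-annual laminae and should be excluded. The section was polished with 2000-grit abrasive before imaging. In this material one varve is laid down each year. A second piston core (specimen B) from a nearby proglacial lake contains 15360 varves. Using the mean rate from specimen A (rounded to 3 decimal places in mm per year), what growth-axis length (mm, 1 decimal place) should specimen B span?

Specimen A: true varve count = 14135 − 18 = 14117.
A: 5622.9 mm over 14117 years gives 5622.9 / 14117 ≈ 0.398 mm per year.
For B, 0.398 mm/year × 15360 years = 6113.3 mm.

6113.3 mm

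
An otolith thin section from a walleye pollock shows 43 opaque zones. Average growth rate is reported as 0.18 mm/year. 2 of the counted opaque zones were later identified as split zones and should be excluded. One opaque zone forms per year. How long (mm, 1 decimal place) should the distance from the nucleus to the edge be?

7.4 mm

After corrections the count is 43 − 2 = 41 opaque zones.
41 years at 0.18 mm/year gives 0.18 × 41 = 7.4 mm.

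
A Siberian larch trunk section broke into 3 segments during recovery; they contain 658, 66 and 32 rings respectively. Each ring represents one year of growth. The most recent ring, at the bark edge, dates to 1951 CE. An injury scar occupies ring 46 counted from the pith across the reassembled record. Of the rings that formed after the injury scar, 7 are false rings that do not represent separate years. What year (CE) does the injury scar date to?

1248 CE

Total rings = 658 + 66 + 32 = 756.
Between ring 46 and the bark edge there are 756 − 46 = 710 rings.
710 − 7 false = 703 true rings after the injury scar.
Counting back 703 years from 1951 CE places the injury scar in 1951 − 703 = 1248 CE.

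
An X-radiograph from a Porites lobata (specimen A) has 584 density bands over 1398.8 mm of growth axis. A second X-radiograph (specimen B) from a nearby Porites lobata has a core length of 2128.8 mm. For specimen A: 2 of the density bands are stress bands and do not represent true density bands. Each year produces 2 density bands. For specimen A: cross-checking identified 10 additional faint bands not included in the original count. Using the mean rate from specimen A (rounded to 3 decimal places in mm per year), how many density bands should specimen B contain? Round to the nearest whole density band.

Specimen A: correcting the raw count gives 584 − 2 + 10 = 592 true density bands.
Specimen A: 592 density bands at 2 per year is 592 / 2 = 296 years.
A: 1398.8 mm over 296 years gives 1398.8 / 296 ≈ 4.726 mm/yr.
Specimen B: 2128.8 mm / 4.726 mm per year = 450.44 years; at 2 density bands per year that is 450.44 × 2 ≈ 901 density bands.

901 density bands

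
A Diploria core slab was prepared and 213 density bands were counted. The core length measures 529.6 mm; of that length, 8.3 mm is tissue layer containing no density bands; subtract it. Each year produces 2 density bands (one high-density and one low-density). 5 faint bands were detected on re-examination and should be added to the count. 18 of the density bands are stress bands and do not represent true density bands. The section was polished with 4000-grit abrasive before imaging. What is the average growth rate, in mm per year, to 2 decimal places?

True density band count = 213 − 18 + 5 = 200.
With 2 density bands per year, 200 / 2 = 100 years.
Net length = 529.6 − 8.3 = 521.3 mm.
Extension rate ≈ 521.3 / 100 = 5.21 mm per year.

5.21 mm per year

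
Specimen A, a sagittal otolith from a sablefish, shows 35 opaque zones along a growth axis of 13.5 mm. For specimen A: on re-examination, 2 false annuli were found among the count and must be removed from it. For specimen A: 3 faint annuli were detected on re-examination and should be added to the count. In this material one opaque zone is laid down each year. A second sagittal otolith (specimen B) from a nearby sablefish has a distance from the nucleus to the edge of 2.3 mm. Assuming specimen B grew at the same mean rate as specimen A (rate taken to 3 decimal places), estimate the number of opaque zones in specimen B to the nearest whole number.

Specimen A: true opaque zone count = 35 − 2 + 3 = 36.
A: Extension rate ≈ 13.5 / 36 = 0.375 mm/year.
Specimen B: 2.3 mm / 0.375 mm per year = 6.13 years ≈ 6 opaque zones.

6 opaque zones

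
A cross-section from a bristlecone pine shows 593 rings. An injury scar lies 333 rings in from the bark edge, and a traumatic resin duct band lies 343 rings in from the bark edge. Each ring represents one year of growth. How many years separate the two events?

10 years

The two markers are separated by 343 − 333 = 10 rings.
That is 10 years at one ring per year.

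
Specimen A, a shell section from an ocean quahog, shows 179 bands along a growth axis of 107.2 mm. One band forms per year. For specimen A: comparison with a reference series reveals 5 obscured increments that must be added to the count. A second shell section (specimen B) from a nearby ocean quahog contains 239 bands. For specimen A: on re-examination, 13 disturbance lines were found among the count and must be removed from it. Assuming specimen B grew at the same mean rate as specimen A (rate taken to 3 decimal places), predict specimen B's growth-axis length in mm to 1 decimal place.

Specimen A: adjusted count: 179 − 13 + 5 = 171 bands.
A: Mean rate = 107.2 mm / 171 years ≈ 0.627 mm per year.
Length of B = 0.627 × 239 = 149.9 mm.

149.9 mm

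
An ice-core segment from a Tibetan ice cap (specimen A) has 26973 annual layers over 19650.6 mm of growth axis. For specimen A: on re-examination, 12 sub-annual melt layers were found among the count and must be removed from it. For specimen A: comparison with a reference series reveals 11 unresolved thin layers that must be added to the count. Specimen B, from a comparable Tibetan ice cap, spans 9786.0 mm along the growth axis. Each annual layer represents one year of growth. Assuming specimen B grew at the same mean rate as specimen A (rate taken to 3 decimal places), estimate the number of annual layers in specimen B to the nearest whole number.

13424 annual layers

Specimen A: adjusted count: 26973 − 12 + 11 = 26972 annual layers.
A: 19650.6 mm over 26972 years gives 19650.6 / 26972 ≈ 0.729 mm per year.
Specimen B: 9786.0 mm / 0.729 mm per year = 13423.87 years ≈ 13424 annual layers.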